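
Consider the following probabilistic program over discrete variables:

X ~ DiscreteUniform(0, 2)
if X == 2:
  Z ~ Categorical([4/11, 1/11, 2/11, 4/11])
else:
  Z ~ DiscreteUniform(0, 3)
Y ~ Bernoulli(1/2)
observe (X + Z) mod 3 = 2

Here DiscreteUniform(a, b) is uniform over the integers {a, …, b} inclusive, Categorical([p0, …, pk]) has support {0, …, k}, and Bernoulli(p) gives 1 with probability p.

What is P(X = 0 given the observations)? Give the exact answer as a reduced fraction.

Enumerate traces; 8 have nonzero weight after conditioning:
  (X=0, Z=2, Y=0) weight 1/24
  (X=0, Z=2, Y=1) weight 1/24
  (X=1, Z=1, Y=0) weight 1/24
  (X=1, Z=1, Y=1) weight 1/24
  (X=2, Z=0, Y=0) weight 2/33
  (X=2, Z=0, Y=1) weight 2/33
  (X=2, Z=3, Y=0) weight 2/33
  (X=2, Z=3, Y=1) weight 2/33
Group by X:
  weight(X=0) = 1/12
  weight(X=1) = 1/12
  weight(X=2) = 8/33
Total weight = 1/12 + 1/12 + 8/33 = 9/22
P(X=0 | obs) = 1/12 / 9/22 = 11/54
P(X=1 | obs) = 1/12 / 9/22 = 11/54
P(X=2 | obs) = 8/33 / 9/22 = 16/27

P(X = 0 | obs) = 11/54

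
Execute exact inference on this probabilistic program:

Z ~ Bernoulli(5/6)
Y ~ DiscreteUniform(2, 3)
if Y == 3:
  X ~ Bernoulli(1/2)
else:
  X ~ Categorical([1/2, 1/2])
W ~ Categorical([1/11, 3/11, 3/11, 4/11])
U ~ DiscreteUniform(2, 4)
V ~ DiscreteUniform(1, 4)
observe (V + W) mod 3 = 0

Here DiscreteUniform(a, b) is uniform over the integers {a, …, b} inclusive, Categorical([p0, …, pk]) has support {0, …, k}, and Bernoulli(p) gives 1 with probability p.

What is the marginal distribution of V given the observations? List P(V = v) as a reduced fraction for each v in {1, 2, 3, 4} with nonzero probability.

P(V=1) = 3/14, P(V=2) = 3/14, P(V=3) = 5/14, P(V=4) = 3/14

Enumerate traces; 120 have nonzero weight after conditioning:
  (Z=0, Y=2, X=0, W=0, U=2, V=3) weight 1/3168
  (Z=0, Y=2, X=0, W=0, U=3, V=3) weight 1/3168
  (Z=0, Y=2, X=0, W=0, U=4, V=3) weight 1/3168
  (Z=0, Y=2, X=0, W=1, U=2, V=2) weight 1/1056
  (Z=0, Y=2, X=0, W=1, U=3, V=2) weight 1/1056
  (Z=0, Y=2, X=0, W=1, U=4, V=2) weight 1/1056
  (Z=0, Y=2, X=0, W=2, U=2, V=1) weight 1/1056
  (Z=0, Y=2, X=0, W=2, U=2, V=4) weight 1/1056
  … 112 more
Group by V:
  weight(V=1) = 3/44
  weight(V=2) = 3/44
  weight(V=3) = 5/44
  weight(V=4) = 3/44
Total weight = 3/44 + 3/44 + 5/44 + 3/44 = 7/22
P(V=1 | obs) = 3/44 / 7/22 = 3/14
P(V=2 | obs) = 3/44 / 7/22 = 3/14
P(V=3 | obs) = 5/44 / 7/22 = 5/14
P(V=4 | obs) = 3/44 / 7/22 = 3/14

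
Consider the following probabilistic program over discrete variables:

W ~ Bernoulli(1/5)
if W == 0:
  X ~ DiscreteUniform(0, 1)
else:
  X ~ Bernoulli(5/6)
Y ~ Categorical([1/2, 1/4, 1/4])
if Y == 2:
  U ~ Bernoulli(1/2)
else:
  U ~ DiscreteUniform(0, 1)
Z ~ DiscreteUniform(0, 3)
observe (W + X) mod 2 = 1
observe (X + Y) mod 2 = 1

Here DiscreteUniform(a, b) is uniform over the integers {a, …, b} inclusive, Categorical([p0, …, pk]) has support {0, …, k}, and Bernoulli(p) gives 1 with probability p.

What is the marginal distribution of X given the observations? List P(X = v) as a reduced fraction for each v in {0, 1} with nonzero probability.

P(X=0) = 1/37, P(X=1) = 36/37

Enumerate traces; 24 have nonzero weight after conditioning:
  (W=0, X=1, Y=0, U=0, Z=0) weight 1/40
  (W=0, X=1, Y=0, U=0, Z=1) weight 1/40
  (W=0, X=1, Y=0, U=0, Z=2) weight 1/40
  (W=0, X=1, Y=0, U=0, Z=3) weight 1/40
  (W=0, X=1, Y=0, U=1, Z=0) weight 1/40
  (W=0, X=1, Y=0, U=1, Z=1) weight 1/40
  (W=0, X=1, Y=0, U=1, Z=2) weight 1/40
  (W=0, X=1, Y=0, U=1, Z=3) weight 1/40
  (W=1, X=0, Y=1, U=0, Z=0) weight 1/960
  … 15 more
Group by X:
  weight(X=0) = 1/120
  weight(X=1) = 3/10
Total weight = 1/120 + 3/10 = 37/120
P(X=0 | obs) = 1/120 / 37/120 = 1/37
P(X=1 | obs) = 3/10 / 37/120 = 36/37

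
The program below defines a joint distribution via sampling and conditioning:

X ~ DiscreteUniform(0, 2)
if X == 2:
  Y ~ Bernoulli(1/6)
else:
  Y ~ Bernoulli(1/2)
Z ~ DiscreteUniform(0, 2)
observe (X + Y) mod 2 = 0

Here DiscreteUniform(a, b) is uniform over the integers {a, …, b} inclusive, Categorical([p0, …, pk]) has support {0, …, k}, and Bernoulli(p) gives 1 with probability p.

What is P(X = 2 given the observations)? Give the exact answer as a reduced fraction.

Enumerate traces; 9 have nonzero weight after conditioning:
  (X=0, Y=0, Z=0) weight 1/18
  (X=0, Y=0, Z=1) weight 1/18
  (X=0, Y=0, Z=2) weight 1/18
  (X=1, Y=1, Z=0) weight 1/18
  (X=1, Y=1, Z=1) weight 1/18
  (X=1, Y=1, Z=2) weight 1/18
  (X=2, Y=0, Z=0) weight 5/54
  (X=2, Y=0, Z=1) weight 5/54
  … 1 more
Group by X:
  weight(X=0) = 1/6
  weight(X=1) = 1/6
  weight(X=2) = 5/18
Total weight = 1/6 + 1/6 + 5/18 = 11/18
P(X=0 | obs) = 1/6 / 11/18 = 3/11
P(X=1 | obs) = 1/6 / 11/18 = 3/11
P(X=2 | obs) = 5/18 / 11/18 = 5/11

P(X = 2 | obs) = 5/11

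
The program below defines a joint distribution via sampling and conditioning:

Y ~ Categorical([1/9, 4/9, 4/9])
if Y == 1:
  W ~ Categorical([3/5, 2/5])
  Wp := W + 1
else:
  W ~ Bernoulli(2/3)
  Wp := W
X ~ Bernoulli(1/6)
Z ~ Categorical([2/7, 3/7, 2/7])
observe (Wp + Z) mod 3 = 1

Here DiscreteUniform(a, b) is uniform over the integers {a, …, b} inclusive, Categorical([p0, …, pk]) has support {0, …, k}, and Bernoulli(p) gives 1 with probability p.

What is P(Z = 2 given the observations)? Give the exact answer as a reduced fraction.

Enumerate traces; 12 have nonzero weight after conditioning:
  (Y=0, W=0, X=0, Z=1) weight 5/378
  (Y=0, W=0, X=1, Z=1) weight 1/378
  (Y=0, W=1, X=0, Z=0) weight 10/567
  (Y=0, W=1, X=1, Z=0) weight 2/567
  (Y=1, W=0, X=0, Z=0) weight 4/63
  (Y=1, W=0, X=1, Z=0) weight 4/315
  (Y=1, W=1, X=0, Z=2) weight 8/189
  (Y=1, W=1, X=1, Z=2) weight 8/945
  … 4 more
Group by Z:
  weight(Z=0) = 172/945
  weight(Z=1) = 5/63
  weight(Z=2) = 16/315
Total weight = 172/945 + 5/63 + 16/315 = 59/189
P(Z=0 | obs) = 172/945 / 59/189 = 172/295
P(Z=1 | obs) = 5/63 / 59/189 = 15/59
P(Z=2 | obs) = 16/315 / 59/189 = 48/295

P(Z = 2 | obs) = 48/295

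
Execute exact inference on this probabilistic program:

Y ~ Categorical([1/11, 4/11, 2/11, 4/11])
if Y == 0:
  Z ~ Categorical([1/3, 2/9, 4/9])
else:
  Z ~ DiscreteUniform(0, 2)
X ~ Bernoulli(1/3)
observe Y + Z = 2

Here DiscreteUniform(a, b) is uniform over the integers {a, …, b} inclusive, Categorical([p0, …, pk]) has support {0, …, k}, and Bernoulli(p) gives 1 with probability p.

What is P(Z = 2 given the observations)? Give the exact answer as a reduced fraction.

Enumerate traces; 6 have nonzero weight after conditioning:
  (Y=0, Z=2, X=0) weight 8/297
  (Y=0, Z=2, X=1) weight 4/297
  (Y=1, Z=1, X=0) weight 8/99
  (Y=1, Z=1, X=1) weight 4/99
  (Y=2, Z=0, X=0) weight 4/99
  (Y=2, Z=0, X=1) weight 2/99
Group by Z:
  weight(Z=0) = 2/33
  weight(Z=1) = 4/33
  weight(Z=2) = 4/99
Total weight = 2/33 + 4/33 + 4/99 = 2/9
P(Z=0 | obs) = 2/33 / 2/9 = 3/11
P(Z=1 | obs) = 4/33 / 2/9 = 6/11
P(Z=2 | obs) = 4/99 / 2/9 = 2/11

P(Z = 2 | obs) = 2/11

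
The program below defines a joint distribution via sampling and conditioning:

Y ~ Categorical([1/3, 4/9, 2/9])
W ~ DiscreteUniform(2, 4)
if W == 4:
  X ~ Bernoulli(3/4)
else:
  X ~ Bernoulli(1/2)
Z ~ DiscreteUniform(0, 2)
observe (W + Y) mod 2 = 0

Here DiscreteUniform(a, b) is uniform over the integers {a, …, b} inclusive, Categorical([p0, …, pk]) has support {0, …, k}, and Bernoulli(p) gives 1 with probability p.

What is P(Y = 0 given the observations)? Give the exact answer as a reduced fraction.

P(Y = 0 | obs) = 3/7

Enumerate traces; 30 have nonzero weight after conditioning:
  (Y=0, W=2, X=0, Z=0) weight 1/54
  (Y=0, W=2, X=0, Z=1) weight 1/54
  (Y=0, W=2, X=0, Z=2) weight 1/54
  (Y=0, W=2, X=1, Z=0) weight 1/54
  (Y=0, W=2, X=1, Z=1) weight 1/54
  (Y=0, W=2, X=1, Z=2) weight 1/54
  (Y=0, W=4, X=0, Z=0) weight 1/108
  (Y=0, W=4, X=0, Z=1) weight 1/108
  (Y=1, W=3, X=0, Z=0) weight 2/81
  (Y=2, W=2, X=0, Z=0) weight 1/81
  … 20 more
Group by Y:
  weight(Y=0) = 2/9
  weight(Y=1) = 4/27
  weight(Y=2) = 4/27
Total weight = 2/9 + 4/27 + 4/27 = 14/27
P(Y=0 | obs) = 2/9 / 14/27 = 3/7
P(Y=1 | obs) = 4/27 / 14/27 = 2/7
P(Y=2 | obs) = 4/27 / 14/27 = 2/7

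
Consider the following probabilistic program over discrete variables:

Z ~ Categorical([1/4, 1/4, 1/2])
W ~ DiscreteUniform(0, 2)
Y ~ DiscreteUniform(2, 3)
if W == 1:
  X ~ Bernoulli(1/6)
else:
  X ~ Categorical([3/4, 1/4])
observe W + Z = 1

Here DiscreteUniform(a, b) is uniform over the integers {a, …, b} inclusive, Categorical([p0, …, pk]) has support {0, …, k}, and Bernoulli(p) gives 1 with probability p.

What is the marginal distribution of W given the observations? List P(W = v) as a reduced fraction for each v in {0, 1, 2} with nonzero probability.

Enumerate traces; 8 have nonzero weight after conditioning:
  (Z=0, W=1, Y=2, X=0) weight 5/144
  (Z=0, W=1, Y=2, X=1) weight 1/144
  (Z=0, W=1, Y=3, X=0) weight 5/144
  (Z=0, W=1, Y=3, X=1) weight 1/144
  (Z=1, W=0, Y=2, X=0) weight 1/32
  (Z=1, W=0, Y=2, X=1) weight 1/96
  (Z=1, W=0, Y=3, X=0) weight 1/32
  (Z=1, W=0, Y=3, X=1) weight 1/96
Group by W:
  weight(W=0) = 1/12
  weight(W=1) = 1/12
Total weight = 1/12 + 1/12 = 1/6
P(W=0 | obs) = 1/12 / 1/6 = 1/2
P(W=1 | obs) = 1/12 / 1/6 = 1/2

P(W=0) = 1/2, P(W=1) = 1/2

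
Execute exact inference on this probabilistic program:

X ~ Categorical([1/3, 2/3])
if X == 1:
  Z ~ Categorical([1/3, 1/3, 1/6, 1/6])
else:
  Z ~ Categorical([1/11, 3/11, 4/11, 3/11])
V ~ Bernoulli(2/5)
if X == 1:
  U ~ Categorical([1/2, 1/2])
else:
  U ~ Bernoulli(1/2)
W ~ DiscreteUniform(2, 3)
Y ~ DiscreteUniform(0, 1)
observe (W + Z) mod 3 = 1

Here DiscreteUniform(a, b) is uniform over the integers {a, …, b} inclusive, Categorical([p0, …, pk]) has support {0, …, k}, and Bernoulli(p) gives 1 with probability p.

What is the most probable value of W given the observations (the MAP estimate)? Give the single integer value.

Enumerate traces; 32 have nonzero weight after conditioning:
  (X=0, Z=1, V=0, U=0, W=3, Y=0) weight 3/440
  (X=0, Z=1, V=0, U=0, W=3, Y=1) weight 3/440
  (X=0, Z=1, V=0, U=1, W=3, Y=0) weight 3/440
  (X=0, Z=1, V=0, U=1, W=3, Y=1) weight 3/440
  (X=0, Z=1, V=1, U=0, W=3, Y=0) weight 1/220
  (X=0, Z=1, V=1, U=0, W=3, Y=1) weight 1/220
  (X=0, Z=1, V=1, U=1, W=3, Y=0) weight 1/220
  (X=0, Z=1, V=1, U=1, W=3, Y=1) weight 1/220
  (X=0, Z=2, V=0, U=0, W=2, Y=0) weight 1/110
  … 23 more
Group by W:
  weight(W=2) = 23/198
  weight(W=3) = 31/198
Total weight = 23/198 + 31/198 = 3/11
P(W=2 | obs) = 23/198 / 3/11 = 23/54
P(W=3 | obs) = 31/198 / 3/11 = 31/54
argmax = 3

argmax_v P(W = v | obs) = 3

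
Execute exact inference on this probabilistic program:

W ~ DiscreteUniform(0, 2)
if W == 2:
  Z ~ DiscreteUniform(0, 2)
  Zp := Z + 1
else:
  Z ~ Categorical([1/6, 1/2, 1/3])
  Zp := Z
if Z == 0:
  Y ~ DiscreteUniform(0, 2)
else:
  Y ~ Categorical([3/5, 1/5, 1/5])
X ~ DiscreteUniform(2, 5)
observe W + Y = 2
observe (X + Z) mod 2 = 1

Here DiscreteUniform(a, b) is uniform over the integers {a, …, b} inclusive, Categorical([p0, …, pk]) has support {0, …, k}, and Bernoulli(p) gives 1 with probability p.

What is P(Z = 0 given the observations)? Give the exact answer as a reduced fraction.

Enumerate traces; 18 have nonzero weight after conditioning:
  (W=0, Z=0, Y=2, X=3) weight 1/216
  (W=0, Z=0, Y=2, X=5) weight 1/216
  (W=0, Z=1, Y=2, X=2) weight 1/120
  (W=0, Z=1, Y=2, X=4) weight 1/120
  (W=0, Z=2, Y=2, X=3) weight 1/180
  (W=0, Z=2, Y=2, X=5) weight 1/180
  (W=1, Z=0, Y=1, X=3) weight 1/216
  (W=1, Z=0, Y=1, X=5) weight 1/216
  … 10 more
Group by Z:
  weight(Z=0) = 1/27
  weight(Z=1) = 1/15
  weight(Z=2) = 1/18
Total weight = 1/27 + 1/15 + 1/18 = 43/270
P(Z=0 | obs) = 1/27 / 43/270 = 10/43
P(Z=1 | obs) = 1/15 / 43/270 = 18/43
P(Z=2 | obs) = 1/18 / 43/270 = 15/43

P(Z = 0 | obs) = 10/43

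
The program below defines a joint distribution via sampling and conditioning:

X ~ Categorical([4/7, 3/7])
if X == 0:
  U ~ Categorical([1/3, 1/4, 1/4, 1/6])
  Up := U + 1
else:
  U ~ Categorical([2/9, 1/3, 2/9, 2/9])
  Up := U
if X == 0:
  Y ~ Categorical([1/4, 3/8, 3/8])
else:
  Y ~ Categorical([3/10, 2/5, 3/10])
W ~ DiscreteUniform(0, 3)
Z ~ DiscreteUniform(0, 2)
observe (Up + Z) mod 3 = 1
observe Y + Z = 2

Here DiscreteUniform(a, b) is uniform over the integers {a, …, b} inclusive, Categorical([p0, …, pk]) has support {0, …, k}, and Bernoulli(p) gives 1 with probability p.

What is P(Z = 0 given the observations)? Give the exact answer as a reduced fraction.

P(Z = 0 | obs) = 126/289

Enumerate traces; 32 have nonzero weight after conditioning:
  (X=0, U=0, Y=2, W=0, Z=0) weight 1/168
  (X=0, U=0, Y=2, W=1, Z=0) weight 1/168
  (X=0, U=0, Y=2, W=2, Z=0) weight 1/168
  (X=0, U=0, Y=2, W=3, Z=0) weight 1/168
  (X=0, U=1, Y=0, W=0, Z=2) weight 1/336
  (X=0, U=1, Y=0, W=1, Z=2) weight 1/336
  (X=0, U=1, Y=0, W=2, Z=2) weight 1/336
  (X=0, U=1, Y=0, W=3, Z=2) weight 1/336
  (X=0, U=2, Y=1, W=0, Z=1) weight 1/224
  … 23 more
Group by Z:
  weight(Z=0) = 1/20
  weight(Z=1) = 109/2520
  weight(Z=2) = 3/140
Total weight = 1/20 + 109/2520 + 3/140 = 289/2520
P(Z=0 | obs) = 1/20 / 289/2520 = 126/289
P(Z=1 | obs) = 109/2520 / 289/2520 = 109/289
P(Z=2 | obs) = 3/140 / 289/2520 = 54/289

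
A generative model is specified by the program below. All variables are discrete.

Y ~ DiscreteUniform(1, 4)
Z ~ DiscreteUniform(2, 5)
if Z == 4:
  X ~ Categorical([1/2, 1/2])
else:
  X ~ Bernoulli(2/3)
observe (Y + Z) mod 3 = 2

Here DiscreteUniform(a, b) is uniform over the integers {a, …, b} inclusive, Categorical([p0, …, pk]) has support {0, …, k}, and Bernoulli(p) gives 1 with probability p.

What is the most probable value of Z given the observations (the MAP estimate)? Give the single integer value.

argmax_v P(Z = v | obs) = 4

Enumerate traces; 10 have nonzero weight after conditioning:
  (Y=1, Z=4, X=0) weight 1/32
  (Y=1, Z=4, X=1) weight 1/32
  (Y=2, Z=3, X=0) weight 1/48
  (Y=2, Z=3, X=1) weight 1/24
  (Y=3, Z=2, X=0) weight 1/48
  (Y=3, Z=2, X=1) weight 1/24
  (Y=3, Z=5, X=0) weight 1/48
  (Y=3, Z=5, X=1) weight 1/24
  … 2 more
Group by Z:
  weight(Z=2) = 1/16
  weight(Z=3) = 1/16
  weight(Z=4) = 1/8
  weight(Z=5) = 1/16
Total weight = 1/16 + 1/16 + 1/8 + 1/16 = 5/16
P(Z=2 | obs) = 1/16 / 5/16 = 1/5
P(Z=3 | obs) = 1/16 / 5/16 = 1/5
P(Z=4 | obs) = 1/8 / 5/16 = 2/5
P(Z=5 | obs) = 1/16 / 5/16 = 1/5
argmax = 4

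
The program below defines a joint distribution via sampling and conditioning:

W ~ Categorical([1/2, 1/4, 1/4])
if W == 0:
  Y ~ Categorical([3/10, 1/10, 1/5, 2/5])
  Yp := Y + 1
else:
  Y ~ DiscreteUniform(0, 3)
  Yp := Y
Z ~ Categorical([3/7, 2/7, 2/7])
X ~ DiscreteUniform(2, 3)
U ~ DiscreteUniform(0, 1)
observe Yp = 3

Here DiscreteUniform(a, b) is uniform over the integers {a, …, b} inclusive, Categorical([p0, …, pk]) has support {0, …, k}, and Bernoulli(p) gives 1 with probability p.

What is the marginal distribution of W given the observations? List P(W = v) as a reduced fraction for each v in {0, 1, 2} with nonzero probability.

P(W=0) = 4/9, P(W=1) = 5/18, P(W=2) = 5/18

Enumerate traces; 36 have nonzero weight after conditioning:
  (W=0, Y=2, Z=0, X=2, U=0) weight 3/280
  (W=0, Y=2, Z=0, X=2, U=1) weight 3/280
  (W=0, Y=2, Z=0, X=3, U=0) weight 3/280
  (W=0, Y=2, Z=0, X=3, U=1) weight 3/280
  (W=0, Y=2, Z=1, X=2, U=0) weight 1/140
  (W=0, Y=2, Z=1, X=2, U=1) weight 1/140
  (W=0, Y=2, Z=1, X=3, U=0) weight 1/140
  (W=0, Y=2, Z=1, X=3, U=1) weight 1/140
  (W=1, Y=3, Z=0, X=2, U=0) weight 3/448
  (W=2, Y=3, Z=0, X=2, U=0) weight 3/448
  … 26 more
Group by W:
  weight(W=0) = 1/10
  weight(W=1) = 1/16
  weight(W=2) = 1/16
Total weight = 1/10 + 1/16 + 1/16 = 9/40
P(W=0 | obs) = 1/10 / 9/40 = 4/9
P(W=1 | obs) = 1/16 / 9/40 = 5/18
P(W=2 | obs) = 1/16 / 9/40 = 5/18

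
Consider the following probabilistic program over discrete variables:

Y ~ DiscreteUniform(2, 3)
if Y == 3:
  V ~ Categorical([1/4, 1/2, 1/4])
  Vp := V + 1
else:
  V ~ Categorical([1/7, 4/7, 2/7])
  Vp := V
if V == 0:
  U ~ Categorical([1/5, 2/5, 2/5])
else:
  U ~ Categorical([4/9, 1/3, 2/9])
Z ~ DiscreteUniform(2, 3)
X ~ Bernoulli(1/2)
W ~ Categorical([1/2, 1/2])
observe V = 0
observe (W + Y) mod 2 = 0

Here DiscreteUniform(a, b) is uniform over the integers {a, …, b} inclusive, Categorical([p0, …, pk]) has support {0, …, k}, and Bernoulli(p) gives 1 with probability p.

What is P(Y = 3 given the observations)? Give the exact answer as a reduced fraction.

P(Y = 3 | obs) = 7/11

Enumerate traces; 24 have nonzero weight after conditioning:
  (Y=2, V=0, U=0, Z=2, X=0, W=0) weight 1/560
  (Y=2, V=0, U=0, Z=2, X=1, W=0) weight 1/560
  (Y=2, V=0, U=0, Z=3, X=0, W=0) weight 1/560
  (Y=2, V=0, U=0, Z=3, X=1, W=0) weight 1/560
  (Y=2, V=0, U=1, Z=2, X=0, W=0) weight 1/280
  (Y=2, V=0, U=1, Z=2, X=1, W=0) weight 1/280
  (Y=2, V=0, U=1, Z=3, X=0, W=0) weight 1/280
  (Y=2, V=0, U=1, Z=3, X=1, W=0) weight 1/280
  (Y=3, V=0, U=0, Z=2, X=0, W=1) weight 1/320
  … 15 more
Group by Y:
  weight(Y=2) = 1/28
  weight(Y=3) = 1/16
Total weight = 1/28 + 1/16 = 11/112
P(Y=2 | obs) = 1/28 / 11/112 = 4/11
P(Y=3 | obs) = 1/16 / 11/112 = 7/11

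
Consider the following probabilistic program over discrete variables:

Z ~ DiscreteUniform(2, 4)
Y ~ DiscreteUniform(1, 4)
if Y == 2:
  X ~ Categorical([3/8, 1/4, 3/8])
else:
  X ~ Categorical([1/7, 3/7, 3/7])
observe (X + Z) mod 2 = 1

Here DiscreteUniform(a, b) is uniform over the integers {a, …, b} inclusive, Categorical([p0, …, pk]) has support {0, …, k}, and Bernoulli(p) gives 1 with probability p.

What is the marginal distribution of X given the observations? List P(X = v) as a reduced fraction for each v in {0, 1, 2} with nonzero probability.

P(X=0) = 9/62, P(X=1) = 86/155, P(X=2) = 3/10

Enumerate traces; 16 have nonzero weight after conditioning:
  (Z=2, Y=1, X=1) weight 1/28
  (Z=2, Y=2, X=1) weight 1/48
  (Z=2, Y=3, X=1) weight 1/28
  (Z=2, Y=4, X=1) weight 1/28
  (Z=3, Y=1, X=0) weight 1/84
  (Z=3, Y=1, X=2) weight 1/28
  (Z=3, Y=2, X=0) weight 1/32
  (Z=3, Y=2, X=2) weight 1/32
  … 8 more
Group by X:
  weight(X=0) = 15/224
  weight(X=1) = 43/168
  weight(X=2) = 31/224
Total weight = 15/224 + 43/168 + 31/224 = 155/336
P(X=0 | obs) = 15/224 / 155/336 = 9/62
P(X=1 | obs) = 43/168 / 155/336 = 86/155
P(X=2 | obs) = 31/224 / 155/336 = 3/10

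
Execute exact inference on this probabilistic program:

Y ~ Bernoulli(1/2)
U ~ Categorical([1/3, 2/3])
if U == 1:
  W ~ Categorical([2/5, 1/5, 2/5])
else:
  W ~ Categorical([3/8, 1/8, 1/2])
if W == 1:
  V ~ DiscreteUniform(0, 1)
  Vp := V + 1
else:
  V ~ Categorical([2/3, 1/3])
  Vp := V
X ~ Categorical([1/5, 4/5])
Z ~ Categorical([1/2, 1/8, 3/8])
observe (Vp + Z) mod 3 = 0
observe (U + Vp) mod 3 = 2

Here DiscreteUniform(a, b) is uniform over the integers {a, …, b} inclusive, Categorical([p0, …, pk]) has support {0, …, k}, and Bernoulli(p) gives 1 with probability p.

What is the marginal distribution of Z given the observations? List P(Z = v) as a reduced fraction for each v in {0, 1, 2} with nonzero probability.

Enumerate traces; 16 have nonzero weight after conditioning:
  (Y=0, U=0, W=1, V=1, X=0, Z=1) weight 1/3840
  (Y=0, U=0, W=1, V=1, X=1, Z=1) weight 1/960
  (Y=0, U=1, W=0, V=1, X=0, Z=2) weight 1/300
  (Y=0, U=1, W=0, V=1, X=1, Z=2) weight 1/75
  (Y=0, U=1, W=1, V=0, X=0, Z=2) weight 1/400
  (Y=0, U=1, W=1, V=0, X=1, Z=2) weight 1/100
  (Y=0, U=1, W=2, V=1, X=0, Z=2) weight 1/300
  (Y=0, U=1, W=2, V=1, X=1, Z=2) weight 1/75
  … 8 more
Group by Z:
  weight(Z=1) = 1/384
  weight(Z=2) = 11/120
Total weight = 1/384 + 11/120 = 181/1920
P(Z=1 | obs) = 1/384 / 181/1920 = 5/181
P(Z=2 | obs) = 11/120 / 181/1920 = 176/181

P(Z=1) = 5/181, P(Z=2) = 176/181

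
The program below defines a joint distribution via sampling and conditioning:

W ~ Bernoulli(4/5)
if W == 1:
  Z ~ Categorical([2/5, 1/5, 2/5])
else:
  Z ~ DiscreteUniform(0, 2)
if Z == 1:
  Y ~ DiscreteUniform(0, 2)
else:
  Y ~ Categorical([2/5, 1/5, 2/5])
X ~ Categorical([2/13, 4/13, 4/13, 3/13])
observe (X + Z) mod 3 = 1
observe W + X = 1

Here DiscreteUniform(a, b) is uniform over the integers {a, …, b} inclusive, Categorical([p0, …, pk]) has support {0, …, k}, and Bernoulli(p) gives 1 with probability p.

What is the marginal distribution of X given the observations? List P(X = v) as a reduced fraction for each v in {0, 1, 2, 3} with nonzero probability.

P(X=0) = 6/11, P(X=1) = 5/11

Enumerate traces; 6 have nonzero weight after conditioning:
  (W=0, Z=0, Y=0, X=1) weight 8/975
  (W=0, Z=0, Y=1, X=1) weight 4/975
  (W=0, Z=0, Y=2, X=1) weight 8/975
  (W=1, Z=1, Y=0, X=0) weight 8/975
  (W=1, Z=1, Y=1, X=0) weight 8/975
  (W=1, Z=1, Y=2, X=0) weight 8/975
Group by X:
  weight(X=0) = 8/325
  weight(X=1) = 4/195
Total weight = 8/325 + 4/195 = 44/975
P(X=0 | obs) = 8/325 / 44/975 = 6/11
P(X=1 | obs) = 4/195 / 44/975 = 5/11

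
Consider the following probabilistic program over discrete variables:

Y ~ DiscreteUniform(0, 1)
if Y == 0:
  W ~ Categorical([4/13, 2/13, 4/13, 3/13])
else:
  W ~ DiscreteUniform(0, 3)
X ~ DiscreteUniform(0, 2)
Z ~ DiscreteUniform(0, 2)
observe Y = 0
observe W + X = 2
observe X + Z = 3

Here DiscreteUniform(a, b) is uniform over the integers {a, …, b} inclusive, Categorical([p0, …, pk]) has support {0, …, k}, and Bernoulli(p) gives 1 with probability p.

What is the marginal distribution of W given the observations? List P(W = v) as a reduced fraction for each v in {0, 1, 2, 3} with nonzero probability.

P(W=0) = 2/3, P(W=1) = 1/3

Enumerate traces; 2 have nonzero weight after conditioning:
  (Y=0, W=0, X=2, Z=1) weight 2/117
  (Y=0, W=1, X=1, Z=2) weight 1/117
Group by W:
  weight(W=0) = 2/117
  weight(W=1) = 1/117
Total weight = 2/117 + 1/117 = 1/39
P(W=0 | obs) = 2/117 / 1/39 = 2/3
P(W=1 | obs) = 1/117 / 1/39 = 1/3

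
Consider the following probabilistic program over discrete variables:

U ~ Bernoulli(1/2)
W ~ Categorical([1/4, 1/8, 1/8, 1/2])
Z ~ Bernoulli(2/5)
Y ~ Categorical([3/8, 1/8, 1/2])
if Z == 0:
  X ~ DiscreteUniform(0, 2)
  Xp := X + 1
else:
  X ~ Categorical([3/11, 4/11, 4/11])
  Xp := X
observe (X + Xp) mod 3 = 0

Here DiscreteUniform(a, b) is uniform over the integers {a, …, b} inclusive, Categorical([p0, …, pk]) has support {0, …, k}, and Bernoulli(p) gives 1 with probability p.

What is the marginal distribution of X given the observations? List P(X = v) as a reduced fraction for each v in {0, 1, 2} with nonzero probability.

P(X=0) = 6/17, P(X=1) = 11/17

Enumerate traces; 48 have nonzero weight after conditioning:
  (U=0, W=0, Z=0, Y=0, X=1) weight 3/320
  (U=0, W=0, Z=0, Y=1, X=1) weight 1/320
  (U=0, W=0, Z=0, Y=2, X=1) weight 1/80
  (U=0, W=0, Z=1, Y=0, X=0) weight 9/1760
  (U=0, W=0, Z=1, Y=1, X=0) weight 3/1760
  (U=0, W=0, Z=1, Y=2, X=0) weight 3/440
  (U=0, W=1, Z=0, Y=0, X=1) weight 3/640
  (U=0, W=1, Z=0, Y=1, X=1) weight 1/640
  … 40 more
Group by X:
  weight(X=0) = 6/55
  weight(X=1) = 1/5
Total weight = 6/55 + 1/5 = 17/55
P(X=0 | obs) = 6/55 / 17/55 = 6/17
P(X=1 | obs) = 1/5 / 17/55 = 11/17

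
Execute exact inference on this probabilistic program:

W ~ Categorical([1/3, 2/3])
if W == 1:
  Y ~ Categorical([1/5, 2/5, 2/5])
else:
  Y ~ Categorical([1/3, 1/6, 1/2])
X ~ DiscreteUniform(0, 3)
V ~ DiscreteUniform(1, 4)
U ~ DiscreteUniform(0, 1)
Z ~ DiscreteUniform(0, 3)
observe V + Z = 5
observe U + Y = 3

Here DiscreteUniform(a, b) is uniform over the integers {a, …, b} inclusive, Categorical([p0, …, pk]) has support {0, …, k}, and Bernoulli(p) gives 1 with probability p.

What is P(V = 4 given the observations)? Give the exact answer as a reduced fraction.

P(V = 4 | obs) = 1/3

Enumerate traces; 24 have nonzero weight after conditioning:
  (W=0, Y=2, X=0, V=2, U=1, Z=3) weight 1/768
  (W=0, Y=2, X=0, V=3, U=1, Z=2) weight 1/768
  (W=0, Y=2, X=0, V=4, U=1, Z=1) weight 1/768
  (W=0, Y=2, X=1, V=2, U=1, Z=3) weight 1/768
  (W=0, Y=2, X=1, V=3, U=1, Z=2) weight 1/768
  (W=0, Y=2, X=1, V=4, U=1, Z=1) weight 1/768
  (W=0, Y=2, X=2, V=2, U=1, Z=3) weight 1/768
  (W=0, Y=2, X=2, V=3, U=1, Z=2) weight 1/768
  … 16 more
Group by V:
  weight(V=2) = 13/960
  weight(V=3) = 13/960
  weight(V=4) = 13/960
Total weight = 13/960 + 13/960 + 13/960 = 13/320
P(V=2 | obs) = 13/960 / 13/320 = 1/3
P(V=3 | obs) = 13/960 / 13/320 = 1/3
P(V=4 | obs) = 13/960 / 13/320 = 1/3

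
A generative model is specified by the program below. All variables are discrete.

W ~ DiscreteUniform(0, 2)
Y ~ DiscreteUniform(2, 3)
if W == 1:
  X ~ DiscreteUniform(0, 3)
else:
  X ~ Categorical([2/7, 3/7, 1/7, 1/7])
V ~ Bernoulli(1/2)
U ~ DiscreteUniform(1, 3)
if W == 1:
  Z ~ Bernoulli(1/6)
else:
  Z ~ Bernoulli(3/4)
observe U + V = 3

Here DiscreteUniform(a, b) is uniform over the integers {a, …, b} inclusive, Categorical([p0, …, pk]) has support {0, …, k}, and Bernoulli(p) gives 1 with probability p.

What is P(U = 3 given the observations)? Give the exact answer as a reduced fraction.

P(U = 3 | obs) = 1/2

Enumerate traces; 96 have nonzero weight after conditioning:
  (W=0, Y=2, X=0, V=0, U=3, Z=0) weight 1/504
  (W=0, Y=2, X=0, V=0, U=3, Z=1) weight 1/168
  (W=0, Y=2, X=0, V=1, U=2, Z=0) weight 1/504
  (W=0, Y=2, X=0, V=1, U=2, Z=1) weight 1/168
  (W=0, Y=2, X=1, V=0, U=3, Z=0) weight 1/336
  (W=0, Y=2, X=1, V=0, U=3, Z=1) weight 1/112
  (W=0, Y=2, X=1, V=1, U=2, Z=0) weight 1/336
  (W=0, Y=2, X=1, V=1, U=2, Z=1) weight 1/112
  … 88 more
Group by U:
  weight(U=2) = 1/6
  weight(U=3) = 1/6
Total weight = 1/6 + 1/6 = 1/3
P(U=2 | obs) = 1/6 / 1/3 = 1/2
P(U=3 | obs) = 1/6 / 1/3 = 1/2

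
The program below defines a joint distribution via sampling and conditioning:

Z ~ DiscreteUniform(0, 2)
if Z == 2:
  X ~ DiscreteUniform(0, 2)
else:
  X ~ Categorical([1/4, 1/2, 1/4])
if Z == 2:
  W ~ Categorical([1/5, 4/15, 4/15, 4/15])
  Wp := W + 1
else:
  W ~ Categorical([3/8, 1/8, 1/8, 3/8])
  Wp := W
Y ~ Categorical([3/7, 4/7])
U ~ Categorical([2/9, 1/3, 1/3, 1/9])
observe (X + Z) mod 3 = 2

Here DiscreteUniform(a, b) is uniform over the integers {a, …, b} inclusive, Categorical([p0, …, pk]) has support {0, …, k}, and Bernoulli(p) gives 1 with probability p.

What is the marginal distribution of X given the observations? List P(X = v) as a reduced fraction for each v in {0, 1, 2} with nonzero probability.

P(X=0) = 4/13, P(X=1) = 6/13, P(X=2) = 3/13

Enumerate traces; 96 have nonzero weight after conditioning:
  (Z=0, X=2, W=0, Y=0, U=0) weight 1/336
  (Z=0, X=2, W=0, Y=0, U=1) weight 1/224
  (Z=0, X=2, W=0, Y=0, U=2) weight 1/224
  (Z=0, X=2, W=0, Y=0, U=3) weight 1/672
  (Z=0, X=2, W=0, Y=1, U=0) weight 1/252
  (Z=0, X=2, W=0, Y=1, U=1) weight 1/168
  (Z=0, X=2, W=0, Y=1, U=2) weight 1/168
  (Z=0, X=2, W=0, Y=1, U=3) weight 1/504
  (Z=1, X=1, W=0, Y=0, U=0) weight 1/168
  (Z=2, X=0, W=0, Y=0, U=0) weight 2/945
  … 86 more
Group by X:
  weight(X=0) = 1/9
  weight(X=1) = 1/6
  weight(X=2) = 1/12
Total weight = 1/9 + 1/6 + 1/12 = 13/36
P(X=0 | obs) = 1/9 / 13/36 = 4/13
P(X=1 | obs) = 1/6 / 13/36 = 6/13
P(X=2 | obs) = 1/12 / 13/36 = 3/13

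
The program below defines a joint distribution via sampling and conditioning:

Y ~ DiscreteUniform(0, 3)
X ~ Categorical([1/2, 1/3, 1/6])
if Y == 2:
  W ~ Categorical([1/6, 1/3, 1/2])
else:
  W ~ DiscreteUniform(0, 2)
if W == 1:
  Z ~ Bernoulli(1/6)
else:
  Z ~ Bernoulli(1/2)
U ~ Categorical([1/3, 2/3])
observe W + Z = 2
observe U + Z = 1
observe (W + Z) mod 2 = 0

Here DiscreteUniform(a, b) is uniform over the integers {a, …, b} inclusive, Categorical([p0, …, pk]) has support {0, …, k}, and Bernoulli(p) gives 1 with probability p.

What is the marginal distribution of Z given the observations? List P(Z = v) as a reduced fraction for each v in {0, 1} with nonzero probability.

P(Z=0) = 27/31, P(Z=1) = 4/31

Enumerate traces; 24 have nonzero weight after conditioning:
  (Y=0, X=0, W=1, Z=1, U=0) weight 1/432
  (Y=0, X=0, W=2, Z=0, U=1) weight 1/72
  (Y=0, X=1, W=1, Z=1, U=0) weight 1/648
  (Y=0, X=1, W=2, Z=0, U=1) weight 1/108
  (Y=0, X=2, W=1, Z=1, U=0) weight 1/1296
  (Y=0, X=2, W=2, Z=0, U=1) weight 1/216
  (Y=1, X=0, W=1, Z=1, U=0) weight 1/432
  (Y=1, X=0, W=2, Z=0, U=1) weight 1/72
  … 16 more
Group by Z:
  weight(Z=0) = 1/8
  weight(Z=1) = 1/54
Total weight = 1/8 + 1/54 = 31/216
P(Z=0 | obs) = 1/8 / 31/216 = 27/31
P(Z=1 | obs) = 1/54 / 31/216 = 4/31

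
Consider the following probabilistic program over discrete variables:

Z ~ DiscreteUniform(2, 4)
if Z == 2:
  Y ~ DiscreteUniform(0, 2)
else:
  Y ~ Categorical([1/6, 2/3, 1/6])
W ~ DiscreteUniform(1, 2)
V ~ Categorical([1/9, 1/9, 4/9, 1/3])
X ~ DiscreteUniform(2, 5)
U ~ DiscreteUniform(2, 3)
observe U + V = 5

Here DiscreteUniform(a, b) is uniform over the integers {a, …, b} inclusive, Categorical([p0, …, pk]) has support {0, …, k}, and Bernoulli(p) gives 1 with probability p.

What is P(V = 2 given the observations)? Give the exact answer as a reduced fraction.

Enumerate traces; 144 have nonzero weight after conditioning:
  (Z=2, Y=0, W=1, V=2, X=2, U=3) weight 1/324
  (Z=2, Y=0, W=1, V=2, X=3, U=3) weight 1/324
  (Z=2, Y=0, W=1, V=2, X=4, U=3) weight 1/324
  (Z=2, Y=0, W=1, V=2, X=5, U=3) weight 1/324
  (Z=2, Y=0, W=1, V=3, X=2, U=2) weight 1/432
  (Z=2, Y=0, W=1, V=3, X=3, U=2) weight 1/432
  (Z=2, Y=0, W=1, V=3, X=4, U=2) weight 1/432
  (Z=2, Y=0, W=1, V=3, X=5, U=2) weight 1/432
  … 136 more
Group by V:
  weight(V=2) = 2/9
  weight(V=3) = 1/6
Total weight = 2/9 + 1/6 = 7/18
P(V=2 | obs) = 2/9 / 7/18 = 4/7
P(V=3 | obs) = 1/6 / 7/18 = 3/7

P(V = 2 | obs) = 4/7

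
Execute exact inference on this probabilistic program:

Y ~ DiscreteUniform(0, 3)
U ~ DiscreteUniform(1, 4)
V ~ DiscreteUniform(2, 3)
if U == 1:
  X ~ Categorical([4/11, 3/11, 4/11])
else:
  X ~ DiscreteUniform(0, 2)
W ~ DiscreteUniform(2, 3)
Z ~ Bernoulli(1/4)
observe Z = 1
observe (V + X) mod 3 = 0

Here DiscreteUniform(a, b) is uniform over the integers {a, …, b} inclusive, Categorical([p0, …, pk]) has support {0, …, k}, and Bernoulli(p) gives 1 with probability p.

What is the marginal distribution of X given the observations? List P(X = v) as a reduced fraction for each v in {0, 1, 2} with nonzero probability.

P(X=0) = 15/29, P(X=1) = 14/29

Enumerate traces; 64 have nonzero weight after conditioning:
  (Y=0, U=1, V=2, X=1, W=2, Z=1) weight 3/2816
  (Y=0, U=1, V=2, X=1, W=3, Z=1) weight 3/2816
  (Y=0, U=1, V=3, X=0, W=2, Z=1) weight 1/704
  (Y=0, U=1, V=3, X=0, W=3, Z=1) weight 1/704
  (Y=0, U=2, V=2, X=1, W=2, Z=1) weight 1/768
  (Y=0, U=2, V=2, X=1, W=3, Z=1) weight 1/768
  (Y=0, U=2, V=3, X=0, W=2, Z=1) weight 1/768
  (Y=0, U=2, V=3, X=0, W=3, Z=1) weight 1/768
  … 56 more
Group by X:
  weight(X=0) = 15/352
  weight(X=1) = 7/176
Total weight = 15/352 + 7/176 = 29/352
P(X=0 | obs) = 15/352 / 29/352 = 15/29
P(X=1 | obs) = 7/176 / 29/352 = 14/29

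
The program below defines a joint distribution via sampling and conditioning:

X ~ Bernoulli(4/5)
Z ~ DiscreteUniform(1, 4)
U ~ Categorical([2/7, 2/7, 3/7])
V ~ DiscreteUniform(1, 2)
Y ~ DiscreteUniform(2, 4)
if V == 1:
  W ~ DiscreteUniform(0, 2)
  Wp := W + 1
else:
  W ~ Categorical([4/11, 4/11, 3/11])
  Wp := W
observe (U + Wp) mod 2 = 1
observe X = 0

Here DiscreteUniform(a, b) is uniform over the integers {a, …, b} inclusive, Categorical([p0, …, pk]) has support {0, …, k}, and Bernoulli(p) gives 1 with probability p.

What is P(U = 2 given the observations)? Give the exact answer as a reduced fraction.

Enumerate traces; 108 have nonzero weight after conditioning:
  (X=0, Z=1, U=0, V=1, Y=2, W=0) weight 1/1260
  (X=0, Z=1, U=0, V=1, Y=2, W=2) weight 1/1260
  (X=0, Z=1, U=0, V=1, Y=3, W=0) weight 1/1260
  (X=0, Z=1, U=0, V=1, Y=3, W=2) weight 1/1260
  (X=0, Z=1, U=0, V=1, Y=4, W=0) weight 1/1260
  (X=0, Z=1, U=0, V=1, Y=4, W=2) weight 1/1260
  (X=0, Z=1, U=0, V=2, Y=2, W=1) weight 1/1155
  (X=0, Z=1, U=0, V=2, Y=3, W=1) weight 1/1155
  (X=0, Z=1, U=1, V=1, Y=2, W=1) weight 1/1260
  (X=0, Z=1, U=2, V=1, Y=2, W=0) weight 1/840
  … 98 more
Group by U:
  weight(U=0) = 34/1155
  weight(U=1) = 32/1155
  weight(U=2) = 17/385
Total weight = 34/1155 + 32/1155 + 17/385 = 39/385
P(U=0 | obs) = 34/1155 / 39/385 = 34/117
P(U=1 | obs) = 32/1155 / 39/385 = 32/117
P(U=2 | obs) = 17/385 / 39/385 = 17/39

P(U = 2 | obs) = 17/39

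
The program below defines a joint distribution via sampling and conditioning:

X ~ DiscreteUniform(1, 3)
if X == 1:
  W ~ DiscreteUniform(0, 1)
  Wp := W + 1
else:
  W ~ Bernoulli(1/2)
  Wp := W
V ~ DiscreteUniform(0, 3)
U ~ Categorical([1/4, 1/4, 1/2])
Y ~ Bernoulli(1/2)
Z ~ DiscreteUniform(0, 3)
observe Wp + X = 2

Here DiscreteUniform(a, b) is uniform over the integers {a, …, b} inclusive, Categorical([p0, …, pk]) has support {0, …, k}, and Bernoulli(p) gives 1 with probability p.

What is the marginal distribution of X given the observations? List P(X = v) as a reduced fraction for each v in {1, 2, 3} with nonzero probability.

P(X=1) = 1/2, P(X=2) = 1/2

Enumerate traces; 192 have nonzero weight after conditioning:
  (X=1, W=0, V=0, U=0, Y=0, Z=0) weight 1/768
  (X=1, W=0, V=0, U=0, Y=0, Z=1) weight 1/768
  (X=1, W=0, V=0, U=0, Y=0, Z=2) weight 1/768
  (X=1, W=0, V=0, U=0, Y=0, Z=3) weight 1/768
  (X=1, W=0, V=0, U=0, Y=1, Z=0) weight 1/768
  (X=1, W=0, V=0, U=0, Y=1, Z=1) weight 1/768
  (X=1, W=0, V=0, U=0, Y=1, Z=2) weight 1/768
  (X=1, W=0, V=0, U=0, Y=1, Z=3) weight 1/768
  (X=2, W=0, V=0, U=0, Y=0, Z=0) weight 1/768
  … 183 more
Group by X:
  weight(X=1) = 1/6
  weight(X=2) = 1/6
Total weight = 1/6 + 1/6 = 1/3
P(X=1 | obs) = 1/6 / 1/3 = 1/2
P(X=2 | obs) = 1/6 / 1/3 = 1/2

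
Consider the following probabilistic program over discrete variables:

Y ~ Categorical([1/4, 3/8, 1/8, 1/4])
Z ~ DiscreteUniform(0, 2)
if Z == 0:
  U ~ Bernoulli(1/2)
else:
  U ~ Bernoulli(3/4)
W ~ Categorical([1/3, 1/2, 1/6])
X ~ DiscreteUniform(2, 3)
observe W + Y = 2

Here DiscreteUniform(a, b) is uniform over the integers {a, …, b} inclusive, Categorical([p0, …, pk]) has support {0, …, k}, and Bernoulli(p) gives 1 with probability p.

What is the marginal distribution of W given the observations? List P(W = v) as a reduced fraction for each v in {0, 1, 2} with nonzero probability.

Enumerate traces; 36 have nonzero weight after conditioning:
  (Y=0, Z=0, U=0, W=2, X=2) weight 1/288
  (Y=0, Z=0, U=0, W=2, X=3) weight 1/288
  (Y=0, Z=0, U=1, W=2, X=2) weight 1/288
  (Y=0, Z=0, U=1, W=2, X=3) weight 1/288
  (Y=0, Z=1, U=0, W=2, X=2) weight 1/576
  (Y=0, Z=1, U=0, W=2, X=3) weight 1/576
  (Y=0, Z=1, U=1, W=2, X=2) weight 1/192
  (Y=0, Z=1, U=1, W=2, X=3) weight 1/192
  (Y=1, Z=0, U=0, W=1, X=2) weight 1/64
  (Y=2, Z=0, U=0, W=0, X=2) weight 1/288
  … 26 more
Group by W:
  weight(W=0) = 1/24
  weight(W=1) = 3/16
  weight(W=2) = 1/24
Total weight = 1/24 + 3/16 + 1/24 = 13/48
P(W=0 | obs) = 1/24 / 13/48 = 2/13
P(W=1 | obs) = 3/16 / 13/48 = 9/13
P(W=2 | obs) = 1/24 / 13/48 = 2/13

P(W=0) = 2/13, P(W=1) = 9/13, P(W=2) = 2/13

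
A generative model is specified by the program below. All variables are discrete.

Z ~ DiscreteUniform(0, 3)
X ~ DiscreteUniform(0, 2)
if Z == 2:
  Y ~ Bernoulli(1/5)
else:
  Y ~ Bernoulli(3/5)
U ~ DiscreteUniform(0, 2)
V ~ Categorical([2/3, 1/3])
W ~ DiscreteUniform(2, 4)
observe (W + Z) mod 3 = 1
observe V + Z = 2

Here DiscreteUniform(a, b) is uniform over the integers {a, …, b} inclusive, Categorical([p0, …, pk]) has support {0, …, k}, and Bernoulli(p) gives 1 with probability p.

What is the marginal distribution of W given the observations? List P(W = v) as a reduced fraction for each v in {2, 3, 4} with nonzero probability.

Enumerate traces; 36 have nonzero weight after conditioning:
  (Z=1, X=0, Y=0, U=0, V=1, W=3) weight 1/810
  (Z=1, X=0, Y=0, U=1, V=1, W=3) weight 1/810
  (Z=1, X=0, Y=0, U=2, V=1, W=3) weight 1/810
  (Z=1, X=0, Y=1, U=0, V=1, W=3) weight 1/540
  (Z=1, X=0, Y=1, U=1, V=1, W=3) weight 1/540
  (Z=1, X=0, Y=1, U=2, V=1, W=3) weight 1/540
  (Z=1, X=1, Y=0, U=0, V=1, W=3) weight 1/810
  (Z=1, X=1, Y=0, U=1, V=1, W=3) weight 1/810
  (Z=2, X=0, Y=0, U=0, V=0, W=2) weight 2/405
  … 27 more
Group by W:
  weight(W=2) = 1/18
  weight(W=3) = 1/36
Total weight = 1/18 + 1/36 = 1/12
P(W=2 | obs) = 1/18 / 1/12 = 2/3
P(W=3 | obs) = 1/36 / 1/12 = 1/3

P(W=2) = 2/3, P(W=3) = 1/3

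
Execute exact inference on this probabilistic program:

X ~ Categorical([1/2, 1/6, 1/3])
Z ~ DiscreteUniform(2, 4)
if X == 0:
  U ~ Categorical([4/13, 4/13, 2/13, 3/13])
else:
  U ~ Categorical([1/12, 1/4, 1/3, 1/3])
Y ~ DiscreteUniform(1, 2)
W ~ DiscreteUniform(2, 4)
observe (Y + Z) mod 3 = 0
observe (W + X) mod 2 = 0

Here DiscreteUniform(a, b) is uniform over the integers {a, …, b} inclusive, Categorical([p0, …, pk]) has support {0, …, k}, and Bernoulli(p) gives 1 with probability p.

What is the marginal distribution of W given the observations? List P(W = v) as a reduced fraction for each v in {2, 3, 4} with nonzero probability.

P(W=2) = 5/11, P(W=3) = 1/11, P(W=4) = 5/11

Enumerate traces; 40 have nonzero weight after conditioning:
  (X=0, Z=2, U=0, Y=1, W=2) weight 1/117
  (X=0, Z=2, U=0, Y=1, W=4) weight 1/117
  (X=0, Z=2, U=1, Y=1, W=2) weight 1/117
  (X=0, Z=2, U=1, Y=1, W=4) weight 1/117
  (X=0, Z=2, U=2, Y=1, W=2) weight 1/234
  (X=0, Z=2, U=2, Y=1, W=4) weight 1/234
  (X=0, Z=2, U=3, Y=1, W=2) weight 1/156
  (X=0, Z=2, U=3, Y=1, W=4) weight 1/156
  (X=1, Z=2, U=0, Y=1, W=3) weight 1/1296
  … 31 more
Group by W:
  weight(W=2) = 5/54
  weight(W=3) = 1/54
  weight(W=4) = 5/54
Total weight = 5/54 + 1/54 + 5/54 = 11/54
P(W=2 | obs) = 5/54 / 11/54 = 5/11
P(W=3 | obs) = 1/54 / 11/54 = 1/11
P(W=4 | obs) = 5/54 / 11/54 = 5/11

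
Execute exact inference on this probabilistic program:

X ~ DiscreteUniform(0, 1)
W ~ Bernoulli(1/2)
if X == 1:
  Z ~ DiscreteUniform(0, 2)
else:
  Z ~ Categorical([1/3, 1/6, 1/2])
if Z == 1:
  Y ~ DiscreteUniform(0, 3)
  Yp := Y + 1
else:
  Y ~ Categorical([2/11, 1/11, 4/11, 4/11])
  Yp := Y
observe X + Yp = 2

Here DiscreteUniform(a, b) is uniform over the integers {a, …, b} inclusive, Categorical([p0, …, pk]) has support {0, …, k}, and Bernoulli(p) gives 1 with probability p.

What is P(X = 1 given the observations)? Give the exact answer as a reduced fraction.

Enumerate traces; 12 have nonzero weight after conditioning:
  (X=0, W=0, Z=0, Y=2) weight 1/33
  (X=0, W=0, Z=1, Y=1) weight 1/96
  (X=0, W=0, Z=2, Y=2) weight 1/22
  (X=0, W=1, Z=0, Y=2) weight 1/33
  (X=0, W=1, Z=1, Y=1) weight 1/96
  (X=0, W=1, Z=2, Y=2) weight 1/22
  (X=1, W=0, Z=0, Y=1) weight 1/132
  (X=1, W=0, Z=1, Y=0) weight 1/48
  … 4 more
Group by X:
  weight(X=0) = 91/528
  weight(X=1) = 19/264
Total weight = 91/528 + 19/264 = 43/176
P(X=0 | obs) = 91/528 / 43/176 = 91/129
P(X=1 | obs) = 19/264 / 43/176 = 38/129

P(X = 1 | obs) = 38/129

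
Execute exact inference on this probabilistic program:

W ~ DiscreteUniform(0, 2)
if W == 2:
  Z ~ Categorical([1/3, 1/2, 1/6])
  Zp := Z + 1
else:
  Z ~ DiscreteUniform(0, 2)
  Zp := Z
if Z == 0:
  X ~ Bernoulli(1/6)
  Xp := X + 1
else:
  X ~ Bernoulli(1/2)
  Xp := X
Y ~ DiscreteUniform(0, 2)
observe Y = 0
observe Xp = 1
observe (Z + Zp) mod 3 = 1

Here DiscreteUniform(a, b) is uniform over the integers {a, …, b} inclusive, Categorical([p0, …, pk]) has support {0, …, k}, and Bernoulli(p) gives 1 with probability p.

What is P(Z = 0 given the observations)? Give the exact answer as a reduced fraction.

P(Z = 0 | obs) = 5/11

Enumerate traces; 3 have nonzero weight after conditioning:
  (W=0, Z=2, X=1, Y=0) weight 1/54
  (W=1, Z=2, X=1, Y=0) weight 1/54
  (W=2, Z=0, X=0, Y=0) weight 5/162
Group by Z:
  weight(Z=0) = 5/162
  weight(Z=2) = 1/27
Total weight = 5/162 + 1/27 = 11/162
P(Z=0 | obs) = 5/162 / 11/162 = 5/11
P(Z=2 | obs) = 1/27 / 11/162 = 6/11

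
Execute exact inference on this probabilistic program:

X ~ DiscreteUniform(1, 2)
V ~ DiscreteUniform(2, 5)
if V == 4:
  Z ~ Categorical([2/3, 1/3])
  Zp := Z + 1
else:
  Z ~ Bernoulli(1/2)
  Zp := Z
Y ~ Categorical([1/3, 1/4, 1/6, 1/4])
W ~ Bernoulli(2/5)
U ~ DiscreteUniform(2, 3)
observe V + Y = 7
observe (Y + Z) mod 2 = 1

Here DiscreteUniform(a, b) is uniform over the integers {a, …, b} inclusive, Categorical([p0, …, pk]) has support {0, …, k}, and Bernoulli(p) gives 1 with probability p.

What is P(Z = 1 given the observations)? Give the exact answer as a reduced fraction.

P(Z = 1 | obs) = 1/3

Enumerate traces; 16 have nonzero weight after conditioning:
  (X=1, V=4, Z=0, Y=3, W=0, U=2) weight 1/160
  (X=1, V=4, Z=0, Y=3, W=0, U=3) weight 1/160
  (X=1, V=4, Z=0, Y=3, W=1, U=2) weight 1/240
  (X=1, V=4, Z=0, Y=3, W=1, U=3) weight 1/240
  (X=1, V=5, Z=1, Y=2, W=0, U=2) weight 1/320
  (X=1, V=5, Z=1, Y=2, W=0, U=3) weight 1/320
  (X=1, V=5, Z=1, Y=2, W=1, U=2) weight 1/480
  (X=1, V=5, Z=1, Y=2, W=1, U=3) weight 1/480
  … 8 more
Group by Z:
  weight(Z=0) = 1/24
  weight(Z=1) = 1/48
Total weight = 1/24 + 1/48 = 1/16
P(Z=0 | obs) = 1/24 / 1/16 = 2/3
P(Z=1 | obs) = 1/48 / 1/16 = 1/3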